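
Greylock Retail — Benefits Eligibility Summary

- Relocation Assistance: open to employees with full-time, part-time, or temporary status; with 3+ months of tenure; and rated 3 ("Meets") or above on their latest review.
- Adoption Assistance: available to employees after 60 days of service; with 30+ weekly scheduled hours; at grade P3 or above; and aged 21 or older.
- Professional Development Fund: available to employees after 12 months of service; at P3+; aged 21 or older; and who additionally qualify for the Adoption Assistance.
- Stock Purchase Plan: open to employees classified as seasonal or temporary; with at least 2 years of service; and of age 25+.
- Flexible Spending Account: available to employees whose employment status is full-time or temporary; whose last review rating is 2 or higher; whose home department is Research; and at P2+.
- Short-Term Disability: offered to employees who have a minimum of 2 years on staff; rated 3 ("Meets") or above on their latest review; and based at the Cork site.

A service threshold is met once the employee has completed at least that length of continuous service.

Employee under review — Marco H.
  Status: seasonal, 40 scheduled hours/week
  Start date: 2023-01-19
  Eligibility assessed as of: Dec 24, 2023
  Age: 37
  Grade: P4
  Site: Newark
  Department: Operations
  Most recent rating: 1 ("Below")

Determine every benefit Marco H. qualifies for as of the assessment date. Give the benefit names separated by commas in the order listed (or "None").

Adoption Assistance

Service from 2023-01-19 to Dec 24, 2023: 339 days.
Relocation Assistance — status seasonal ✗ (requires full-time, part-time, or temporary) → not eligible.
Adoption Assistance — service 339 days ≥ 60 days ✓; 40 hrs/wk ≥ 30 ✓; grade P4 ≥ P3 ✓; age 37 ≥ 21 ✓ → eligible.
Professional Development Fund — service 339 days < 12 months (≈360 days) ✗ → not eligible.
Stock Purchase Plan — status seasonal ✓; service 339 days < 2 years (≈730 days) ✗ → not eligible.
Flexible Spending Account — status seasonal ✗ (requires full-time or temporary) → not eligible.
Short-Term Disability — service 339 days < 2 years (≈730 days) ✗ → not eligible.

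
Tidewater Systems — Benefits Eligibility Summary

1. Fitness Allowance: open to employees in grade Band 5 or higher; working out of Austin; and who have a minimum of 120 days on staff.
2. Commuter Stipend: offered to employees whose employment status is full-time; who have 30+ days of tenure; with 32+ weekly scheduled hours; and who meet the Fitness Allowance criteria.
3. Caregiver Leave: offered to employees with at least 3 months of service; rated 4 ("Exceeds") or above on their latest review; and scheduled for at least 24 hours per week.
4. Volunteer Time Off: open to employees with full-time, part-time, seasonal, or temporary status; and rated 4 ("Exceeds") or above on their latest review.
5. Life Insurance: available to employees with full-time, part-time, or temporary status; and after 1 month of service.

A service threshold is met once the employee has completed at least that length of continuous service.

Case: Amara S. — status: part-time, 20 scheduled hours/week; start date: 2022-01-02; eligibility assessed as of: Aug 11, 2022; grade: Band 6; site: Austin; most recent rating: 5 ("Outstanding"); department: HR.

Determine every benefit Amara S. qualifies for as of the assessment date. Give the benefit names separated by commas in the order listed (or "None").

Fitness Allowance, Volunteer Time Off, Life Insurance

Service from 2022-01-02 to Aug 11, 2022: 221 days.
Fitness Allowance — grade Band 6 ≥ Band 5 ✓; site Austin ✓; service 221 days ≥ 120 days ✓ → eligible.
Commuter Stipend — status part-time ✗ (requires full-time) → not eligible.
Caregiver Leave — service 221 days ≥ 3 months (≈90 days) ✓; rating 5 ≥ 4 ✓; 20 hrs/wk < 24 ✗ → not eligible.
Volunteer Time Off — status part-time ✓; rating 5 ≥ 4 ✓ → eligible.
Life Insurance — status part-time ✓; service 221 days ≥ 1 month (≈30 days) ✓ → eligible.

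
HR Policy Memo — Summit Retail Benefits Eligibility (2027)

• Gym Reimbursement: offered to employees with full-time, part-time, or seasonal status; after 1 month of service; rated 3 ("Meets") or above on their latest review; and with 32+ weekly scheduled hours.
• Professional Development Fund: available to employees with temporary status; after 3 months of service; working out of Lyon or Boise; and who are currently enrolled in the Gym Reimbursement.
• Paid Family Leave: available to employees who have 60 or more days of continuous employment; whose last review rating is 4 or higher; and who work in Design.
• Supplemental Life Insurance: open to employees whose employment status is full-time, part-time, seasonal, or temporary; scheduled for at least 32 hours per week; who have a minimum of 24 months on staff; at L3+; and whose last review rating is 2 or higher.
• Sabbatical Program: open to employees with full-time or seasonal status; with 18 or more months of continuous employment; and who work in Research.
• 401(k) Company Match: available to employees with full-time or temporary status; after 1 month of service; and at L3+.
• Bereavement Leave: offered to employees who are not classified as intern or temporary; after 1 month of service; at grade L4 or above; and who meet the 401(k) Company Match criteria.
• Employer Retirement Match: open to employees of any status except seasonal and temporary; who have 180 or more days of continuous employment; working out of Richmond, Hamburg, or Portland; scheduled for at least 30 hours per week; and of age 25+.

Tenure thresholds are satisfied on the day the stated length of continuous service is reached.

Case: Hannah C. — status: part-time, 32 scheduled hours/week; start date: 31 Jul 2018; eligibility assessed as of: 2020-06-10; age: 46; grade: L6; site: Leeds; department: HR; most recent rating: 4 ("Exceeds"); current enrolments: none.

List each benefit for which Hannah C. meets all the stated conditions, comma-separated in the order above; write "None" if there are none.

Service from 31 Jul 2018 to 2020-06-10: 680 days.
Gym Reimbursement — status part-time ✓; service 680 days ≥ 1 month (≈30 days) ✓; rating 4 ≥ 3 ✓; 32 hrs/wk ≥ 32 ✓ → eligible.
Professional Development Fund — status part-time ✗ (requires temporary) → not eligible.
Paid Family Leave — service 680 days ≥ 60 days ✓; rating 4 ≥ 4 ✓; dept HR ✗ → not eligible.
Supplemental Life Insurance — status part-time ✓; 32 hrs/wk ≥ 32 ✓; service 680 days < 24 months (≈720 days) ✗ → not eligible.
Sabbatical Program — status part-time ✗ (requires full-time or seasonal) → not eligible.
401(k) Company Match — status part-time ✗ (requires full-time or temporary) → not eligible.
Bereavement Leave — status part-time ✓ (not excluded); service 680 days ≥ 1 month (≈30 days) ✓; grade L6 ≥ L4 ✓; not eligible for 401(k) Company Match ✗ → not eligible.
Employer Retirement Match — status part-time ✓ (not excluded); service 680 days ≥ 180 days ✓; site Leeds ✗ (not Richmond, Hamburg, or Portland) → not eligible.

Gym Reimbursement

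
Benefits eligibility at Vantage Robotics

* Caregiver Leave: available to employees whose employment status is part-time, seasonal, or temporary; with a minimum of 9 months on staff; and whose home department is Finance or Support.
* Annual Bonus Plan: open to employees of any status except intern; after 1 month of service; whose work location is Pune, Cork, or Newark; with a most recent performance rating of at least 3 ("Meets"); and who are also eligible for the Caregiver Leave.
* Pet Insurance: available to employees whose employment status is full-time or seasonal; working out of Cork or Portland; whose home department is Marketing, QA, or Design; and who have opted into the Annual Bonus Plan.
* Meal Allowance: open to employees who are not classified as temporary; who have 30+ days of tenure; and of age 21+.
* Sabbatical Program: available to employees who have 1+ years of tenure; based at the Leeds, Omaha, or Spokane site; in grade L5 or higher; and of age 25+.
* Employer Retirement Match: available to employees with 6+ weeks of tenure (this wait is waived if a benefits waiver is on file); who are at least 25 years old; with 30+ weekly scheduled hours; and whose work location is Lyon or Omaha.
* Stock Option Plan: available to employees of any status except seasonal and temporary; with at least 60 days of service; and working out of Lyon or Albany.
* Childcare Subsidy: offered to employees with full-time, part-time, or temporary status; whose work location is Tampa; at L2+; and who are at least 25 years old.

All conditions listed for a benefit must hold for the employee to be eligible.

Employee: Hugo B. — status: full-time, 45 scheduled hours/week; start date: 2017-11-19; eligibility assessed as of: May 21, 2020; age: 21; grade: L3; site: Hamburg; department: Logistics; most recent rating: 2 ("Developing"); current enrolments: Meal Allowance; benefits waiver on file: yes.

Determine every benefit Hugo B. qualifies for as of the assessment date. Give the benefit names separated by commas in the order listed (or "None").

Service from 2017-11-19 to May 21, 2020: 914 days.
Caregiver Leave — status full-time ✗ (requires part-time, seasonal, or temporary) → not eligible.
Annual Bonus Plan — status full-time ✓ (not excluded); service 914 days ≥ 1 month (≈30 days) ✓; site Hamburg ✗ (not Pune, Cork, or Newark) → not eligible.
Pet Insurance — status full-time ✓; site Hamburg ✗ (not Cork or Portland) → not eligible.
Meal Allowance — status full-time ✓ (not excluded); service 914 days ≥ 30 days ✓; age 21 ≥ 21 ✓ → eligible.
Sabbatical Program — service 914 days ≥ 1 year (≈365 days) ✓; site Hamburg ✗ (not Leeds, Omaha, or Spokane) → not eligible.
Employer Retirement Match — benefits waiver on file ✓; age 21 < 25 ✗ → not eligible.
Stock Option Plan — status full-time ✓ (not excluded); service 914 days ≥ 60 days ✓; site Hamburg ✗ (not Lyon or Albany) → not eligible.
Childcare Subsidy — status full-time ✓; site Hamburg ✗ (not Tampa) → not eligible.

Meal Allowance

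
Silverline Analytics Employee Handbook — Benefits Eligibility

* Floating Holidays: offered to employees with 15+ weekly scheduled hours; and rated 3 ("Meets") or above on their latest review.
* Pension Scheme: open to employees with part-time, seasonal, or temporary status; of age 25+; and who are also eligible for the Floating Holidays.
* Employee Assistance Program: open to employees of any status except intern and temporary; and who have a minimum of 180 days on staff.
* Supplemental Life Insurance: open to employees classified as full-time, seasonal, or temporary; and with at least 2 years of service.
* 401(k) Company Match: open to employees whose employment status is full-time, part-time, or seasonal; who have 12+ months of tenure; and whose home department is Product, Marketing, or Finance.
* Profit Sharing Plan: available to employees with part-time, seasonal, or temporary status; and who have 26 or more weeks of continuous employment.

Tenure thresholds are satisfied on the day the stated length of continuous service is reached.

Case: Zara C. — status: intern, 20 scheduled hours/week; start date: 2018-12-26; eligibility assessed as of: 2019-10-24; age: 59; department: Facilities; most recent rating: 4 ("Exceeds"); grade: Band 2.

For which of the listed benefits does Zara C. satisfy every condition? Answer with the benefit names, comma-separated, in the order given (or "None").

Service from 2018-12-26 to 2019-10-24: 302 days.
Floating Holidays — 20 hrs/wk ≥ 15 ✓; rating 4 ≥ 3 ✓ → eligible.
Pension Scheme — status intern ✗ (requires part-time, seasonal, or temporary) → not eligible.
Employee Assistance Program — status intern ✗ (excluded) → not eligible.
Supplemental Life Insurance — status intern ✗ (requires full-time, seasonal, or temporary) → not eligible.
401(k) Company Match — status intern ✗ (requires full-time, part-time, or seasonal) → not eligible.
Profit Sharing Plan — status intern ✗ (requires part-time, seasonal, or temporary) → not eligible.

Floating Holidays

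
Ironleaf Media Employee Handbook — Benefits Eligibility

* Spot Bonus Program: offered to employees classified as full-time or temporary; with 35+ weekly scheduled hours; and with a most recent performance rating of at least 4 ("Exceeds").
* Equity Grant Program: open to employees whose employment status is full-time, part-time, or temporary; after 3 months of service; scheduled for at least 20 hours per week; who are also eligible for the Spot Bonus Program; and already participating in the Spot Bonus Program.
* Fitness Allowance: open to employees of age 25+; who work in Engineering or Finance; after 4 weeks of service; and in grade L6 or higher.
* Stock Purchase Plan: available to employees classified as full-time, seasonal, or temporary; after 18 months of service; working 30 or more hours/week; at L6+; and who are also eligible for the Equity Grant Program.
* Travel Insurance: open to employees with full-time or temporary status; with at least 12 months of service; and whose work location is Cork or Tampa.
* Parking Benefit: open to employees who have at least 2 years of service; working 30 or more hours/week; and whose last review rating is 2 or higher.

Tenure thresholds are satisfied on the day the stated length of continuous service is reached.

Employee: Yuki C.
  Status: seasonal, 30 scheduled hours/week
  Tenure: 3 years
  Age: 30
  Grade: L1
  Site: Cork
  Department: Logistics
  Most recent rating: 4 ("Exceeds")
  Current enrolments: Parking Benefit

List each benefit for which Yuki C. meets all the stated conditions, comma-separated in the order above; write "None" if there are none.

Spot Bonus Program — status seasonal ✗ (requires full-time or temporary) → not eligible.
Equity Grant Program — status seasonal ✗ (requires full-time, part-time, or temporary) → not eligible.
Fitness Allowance — age 30 ≥ 25 ✓; dept Logistics ✗ → not eligible.
Stock Purchase Plan — status seasonal ✓; service 3 years ≥ 18 months (≈540 days) ✓; 30 hrs/wk ≥ 30 ✓; grade L1 < L6 ✗ → not eligible.
Travel Insurance — status seasonal ✗ (requires full-time or temporary) → not eligible.
Parking Benefit — service 3 years ≥ 2 years ✓; 30 hrs/wk ≥ 30 ✓; rating 4 ≥ 2 ✓ → eligible.

Parking Benefit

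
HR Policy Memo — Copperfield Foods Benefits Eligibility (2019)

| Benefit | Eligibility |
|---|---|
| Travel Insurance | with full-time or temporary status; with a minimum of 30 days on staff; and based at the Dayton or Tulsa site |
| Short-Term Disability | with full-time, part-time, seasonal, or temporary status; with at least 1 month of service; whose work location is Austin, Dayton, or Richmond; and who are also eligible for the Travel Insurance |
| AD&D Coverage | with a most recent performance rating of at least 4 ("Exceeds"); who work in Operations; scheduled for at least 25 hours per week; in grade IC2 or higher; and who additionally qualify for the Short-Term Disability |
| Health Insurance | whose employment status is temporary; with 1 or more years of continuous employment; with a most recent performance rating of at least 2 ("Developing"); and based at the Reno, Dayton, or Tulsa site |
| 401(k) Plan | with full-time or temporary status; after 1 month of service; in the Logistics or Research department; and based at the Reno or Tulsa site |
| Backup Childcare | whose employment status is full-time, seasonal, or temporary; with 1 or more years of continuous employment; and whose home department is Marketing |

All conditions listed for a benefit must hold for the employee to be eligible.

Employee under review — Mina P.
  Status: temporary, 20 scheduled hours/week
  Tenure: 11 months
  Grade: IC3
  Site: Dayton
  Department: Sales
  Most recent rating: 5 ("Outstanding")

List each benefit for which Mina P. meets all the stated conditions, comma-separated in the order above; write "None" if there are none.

Travel Insurance, Short-Term Disability

Travel Insurance — status temporary ✓; service 11 months ≥ 30 days ✓; site Dayton ✓ → eligible.
Short-Term Disability — status temporary ✓; service 11 months ≥ 1 month ✓; site Dayton ✓; eligible for Travel Insurance ✓ → eligible.
AD&D Coverage — rating 5 ≥ 4 ✓; dept Sales ✗ → not eligible.
Health Insurance — status temporary ✓; service 11 months < 1 year (≈365 days) ✗ → not eligible.
401(k) Plan — status temporary ✓; service 11 months ≥ 1 month ✓; dept Sales ✗ → not eligible.
Backup Childcare — status temporary ✓; service 11 months < 1 year (≈365 days) ✗ → not eligible.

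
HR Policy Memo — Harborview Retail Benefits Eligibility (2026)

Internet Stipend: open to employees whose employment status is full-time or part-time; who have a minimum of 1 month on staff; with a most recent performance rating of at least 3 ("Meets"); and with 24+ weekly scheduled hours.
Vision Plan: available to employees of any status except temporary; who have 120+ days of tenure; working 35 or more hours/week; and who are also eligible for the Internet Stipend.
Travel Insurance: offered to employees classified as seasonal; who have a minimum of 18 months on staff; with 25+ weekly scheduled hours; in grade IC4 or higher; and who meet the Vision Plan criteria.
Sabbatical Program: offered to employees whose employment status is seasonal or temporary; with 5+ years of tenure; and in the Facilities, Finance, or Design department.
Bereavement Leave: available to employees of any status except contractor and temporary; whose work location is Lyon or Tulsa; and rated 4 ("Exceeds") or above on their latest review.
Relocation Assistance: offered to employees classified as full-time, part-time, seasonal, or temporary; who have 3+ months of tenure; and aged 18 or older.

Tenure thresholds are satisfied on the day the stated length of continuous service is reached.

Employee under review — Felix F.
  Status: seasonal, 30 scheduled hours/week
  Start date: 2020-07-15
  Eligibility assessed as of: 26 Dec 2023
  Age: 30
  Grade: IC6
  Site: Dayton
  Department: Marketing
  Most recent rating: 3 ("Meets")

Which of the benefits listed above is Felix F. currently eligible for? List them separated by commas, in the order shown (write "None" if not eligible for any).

Relocation Assistance

Service from 2020-07-15 to 26 Dec 2023: 1259 days.
Internet Stipend — status seasonal ✗ (requires full-time or part-time) → not eligible.
Vision Plan — status seasonal ✓ (not excluded); service 1259 days ≥ 120 days ✓; 30 hrs/wk < 35 ✗ → not eligible.
Travel Insurance — status seasonal ✓; service 1259 days ≥ 18 months (≈540 days) ✓; 30 hrs/wk ≥ 25 ✓; grade IC6 ≥ IC4 ✓; not eligible for Vision Plan ✗ → not eligible.
Sabbatical Program — status seasonal ✓; service 1259 days < 5 years (≈1825 days) ✗ → not eligible.
Bereavement Leave — status seasonal ✓ (not excluded); site Dayton ✗ (not Lyon or Tulsa) → not eligible.
Relocation Assistance — status seasonal ✓; service 1259 days ≥ 3 months (≈90 days) ✓; age 30 ≥ 18 ✓ → eligible.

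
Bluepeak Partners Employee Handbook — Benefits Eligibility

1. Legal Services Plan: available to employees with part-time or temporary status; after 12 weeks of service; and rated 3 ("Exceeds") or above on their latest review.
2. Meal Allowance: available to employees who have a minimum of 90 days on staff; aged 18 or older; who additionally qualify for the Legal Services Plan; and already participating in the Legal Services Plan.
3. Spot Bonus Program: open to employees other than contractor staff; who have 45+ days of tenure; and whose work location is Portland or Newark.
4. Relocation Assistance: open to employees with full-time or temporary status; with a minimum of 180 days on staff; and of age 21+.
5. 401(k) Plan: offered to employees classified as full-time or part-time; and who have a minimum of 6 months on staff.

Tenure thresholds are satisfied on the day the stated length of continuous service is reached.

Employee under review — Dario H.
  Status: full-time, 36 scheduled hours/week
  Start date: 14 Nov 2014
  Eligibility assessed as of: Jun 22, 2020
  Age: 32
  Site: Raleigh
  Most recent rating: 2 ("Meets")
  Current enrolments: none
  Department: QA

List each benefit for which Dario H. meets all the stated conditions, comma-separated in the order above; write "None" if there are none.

Relocation Assistance, 401(k) Plan

Service from 14 Nov 2014 to Jun 22, 2020: 2047 days.
Legal Services Plan — status full-time ✗ (requires part-time or temporary) → not eligible.
Meal Allowance — service 2047 days ≥ 90 days ✓; age 32 ≥ 18 ✓; not eligible for Legal Services Plan ✗ → not eligible.
Spot Bonus Program — status full-time ✓ (not excluded); service 2047 days ≥ 45 days ✓; site Raleigh ✗ (not Portland or Newark) → not eligible.
Relocation Assistance — status full-time ✓; service 2047 days ≥ 180 days ✓; age 32 ≥ 21 ✓ → eligible.
401(k) Plan — status full-time ✓; service 2047 days ≥ 6 months (≈180 days) ✓ → eligible.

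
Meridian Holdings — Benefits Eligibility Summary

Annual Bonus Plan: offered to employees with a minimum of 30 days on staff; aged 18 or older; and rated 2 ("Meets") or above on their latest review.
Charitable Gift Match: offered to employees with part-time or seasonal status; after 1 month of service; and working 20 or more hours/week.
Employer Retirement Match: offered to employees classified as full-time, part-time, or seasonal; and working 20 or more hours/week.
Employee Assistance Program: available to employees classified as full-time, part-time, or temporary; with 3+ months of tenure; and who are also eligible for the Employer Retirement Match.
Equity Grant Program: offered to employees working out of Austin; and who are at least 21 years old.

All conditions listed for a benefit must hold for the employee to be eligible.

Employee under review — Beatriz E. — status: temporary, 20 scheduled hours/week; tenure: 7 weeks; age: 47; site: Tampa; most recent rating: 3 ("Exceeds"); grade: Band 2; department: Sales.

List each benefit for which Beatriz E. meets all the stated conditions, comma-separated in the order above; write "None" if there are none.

Annual Bonus Plan

Annual Bonus Plan — service 7 weeks ≥ 30 days ✓; age 47 ≥ 18 ✓; rating 3 ≥ 2 ✓ → eligible.
Charitable Gift Match — status temporary ✗ (requires part-time or seasonal) → not eligible.
Employer Retirement Match — status temporary ✗ (requires full-time, part-time, or seasonal) → not eligible.
Employee Assistance Program — status temporary ✓; service 7 weeks < 3 months (≈90 days) ✗ → not eligible.
Equity Grant Program — site Tampa ✗ (not Austin) → not eligible.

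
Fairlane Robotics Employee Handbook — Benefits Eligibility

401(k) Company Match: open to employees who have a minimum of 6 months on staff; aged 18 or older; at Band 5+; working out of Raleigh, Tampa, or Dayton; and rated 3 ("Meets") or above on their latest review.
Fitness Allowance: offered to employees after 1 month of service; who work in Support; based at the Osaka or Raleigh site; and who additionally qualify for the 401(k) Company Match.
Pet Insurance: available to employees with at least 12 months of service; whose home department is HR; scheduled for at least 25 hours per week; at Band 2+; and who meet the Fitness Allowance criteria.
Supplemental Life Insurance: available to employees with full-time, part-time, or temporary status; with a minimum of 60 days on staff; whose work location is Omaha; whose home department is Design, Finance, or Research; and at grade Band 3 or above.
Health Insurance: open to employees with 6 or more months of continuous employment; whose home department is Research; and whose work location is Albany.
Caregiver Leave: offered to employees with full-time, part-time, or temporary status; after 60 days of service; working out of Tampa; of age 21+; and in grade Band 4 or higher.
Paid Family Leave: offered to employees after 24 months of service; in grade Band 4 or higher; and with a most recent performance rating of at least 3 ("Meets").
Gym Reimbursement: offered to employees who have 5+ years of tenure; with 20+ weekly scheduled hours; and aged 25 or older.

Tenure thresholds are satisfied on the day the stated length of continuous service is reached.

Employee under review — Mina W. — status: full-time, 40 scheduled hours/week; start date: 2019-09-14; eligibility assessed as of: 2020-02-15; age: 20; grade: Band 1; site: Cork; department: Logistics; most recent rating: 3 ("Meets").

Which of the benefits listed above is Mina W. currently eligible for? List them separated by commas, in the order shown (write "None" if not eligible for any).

None

Service from 2019-09-14 to 2020-02-15: 154 days.
401(k) Company Match — service 154 days < 6 months (≈180 days) ✗ → not eligible.
Fitness Allowance — service 154 days ≥ 1 month (≈30 days) ✓; dept Logistics ✗ → not eligible.
Pet Insurance — service 154 days < 12 months (≈360 days) ✗ → not eligible.
Supplemental Life Insurance — status full-time ✓; service 154 days ≥ 60 days ✓; site Cork ✗ (not Omaha) → not eligible.
Health Insurance — service 154 days < 6 months (≈180 days) ✗ → not eligible.
Caregiver Leave — status full-time ✓; service 154 days ≥ 60 days ✓; site Cork ✗ (not Tampa) → not eligible.
Paid Family Leave — service 154 days < 24 months (≈720 days) ✗ → not eligible.
Gym Reimbursement — service 154 days < 5 years (≈1825 days) ✗ → not eligible.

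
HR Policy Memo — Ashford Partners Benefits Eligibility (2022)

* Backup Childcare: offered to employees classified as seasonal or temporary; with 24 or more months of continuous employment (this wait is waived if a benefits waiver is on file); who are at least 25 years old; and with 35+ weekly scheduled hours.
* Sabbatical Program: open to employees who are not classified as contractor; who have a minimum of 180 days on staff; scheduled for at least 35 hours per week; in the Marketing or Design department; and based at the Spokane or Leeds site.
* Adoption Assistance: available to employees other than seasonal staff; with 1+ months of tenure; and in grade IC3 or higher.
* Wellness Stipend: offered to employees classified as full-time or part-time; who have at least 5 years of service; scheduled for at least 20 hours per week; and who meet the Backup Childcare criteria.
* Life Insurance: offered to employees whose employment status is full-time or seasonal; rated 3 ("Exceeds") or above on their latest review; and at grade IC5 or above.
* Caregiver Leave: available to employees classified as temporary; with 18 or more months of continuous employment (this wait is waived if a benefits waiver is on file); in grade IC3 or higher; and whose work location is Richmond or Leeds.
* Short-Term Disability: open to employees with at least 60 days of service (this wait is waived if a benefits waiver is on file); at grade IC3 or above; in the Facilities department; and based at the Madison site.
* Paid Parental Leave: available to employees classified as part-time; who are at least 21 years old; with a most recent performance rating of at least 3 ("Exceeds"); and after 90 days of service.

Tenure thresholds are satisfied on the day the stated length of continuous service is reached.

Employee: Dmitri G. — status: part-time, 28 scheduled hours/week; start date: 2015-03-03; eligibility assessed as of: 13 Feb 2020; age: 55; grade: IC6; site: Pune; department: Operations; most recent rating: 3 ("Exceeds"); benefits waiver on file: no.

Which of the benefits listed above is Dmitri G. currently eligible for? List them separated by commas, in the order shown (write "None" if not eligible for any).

Service from 2015-03-03 to 13 Feb 2020: 1808 days.
Backup Childcare — status part-time ✗ (requires seasonal or temporary) → not eligible.
Sabbatical Program — status part-time ✓ (not excluded); service 1808 days ≥ 180 days ✓; 28 hrs/wk < 35 ✗ → not eligible.
Adoption Assistance — status part-time ✓ (not excluded); service 1808 days ≥ 1 month (≈30 days) ✓; grade IC6 ≥ IC3 ✓ → eligible.
Wellness Stipend — status part-time ✓; service 1808 days < 5 years (≈1825 days) ✗ → not eligible.
Life Insurance — status part-time ✗ (requires full-time or seasonal) → not eligible.
Caregiver Leave — status part-time ✗ (requires temporary) → not eligible.
Short-Term Disability — no waiver, service 1808 days ≥ 60 days ✓; grade IC6 ≥ IC3 ✓; dept Operations ✗ → not eligible.
Paid Parental Leave — status part-time ✓; age 55 ≥ 21 ✓; rating 3 ≥ 3 ✓; service 1808 days ≥ 90 days ✓ → eligible.

Adoption Assistance, Paid Parental Leave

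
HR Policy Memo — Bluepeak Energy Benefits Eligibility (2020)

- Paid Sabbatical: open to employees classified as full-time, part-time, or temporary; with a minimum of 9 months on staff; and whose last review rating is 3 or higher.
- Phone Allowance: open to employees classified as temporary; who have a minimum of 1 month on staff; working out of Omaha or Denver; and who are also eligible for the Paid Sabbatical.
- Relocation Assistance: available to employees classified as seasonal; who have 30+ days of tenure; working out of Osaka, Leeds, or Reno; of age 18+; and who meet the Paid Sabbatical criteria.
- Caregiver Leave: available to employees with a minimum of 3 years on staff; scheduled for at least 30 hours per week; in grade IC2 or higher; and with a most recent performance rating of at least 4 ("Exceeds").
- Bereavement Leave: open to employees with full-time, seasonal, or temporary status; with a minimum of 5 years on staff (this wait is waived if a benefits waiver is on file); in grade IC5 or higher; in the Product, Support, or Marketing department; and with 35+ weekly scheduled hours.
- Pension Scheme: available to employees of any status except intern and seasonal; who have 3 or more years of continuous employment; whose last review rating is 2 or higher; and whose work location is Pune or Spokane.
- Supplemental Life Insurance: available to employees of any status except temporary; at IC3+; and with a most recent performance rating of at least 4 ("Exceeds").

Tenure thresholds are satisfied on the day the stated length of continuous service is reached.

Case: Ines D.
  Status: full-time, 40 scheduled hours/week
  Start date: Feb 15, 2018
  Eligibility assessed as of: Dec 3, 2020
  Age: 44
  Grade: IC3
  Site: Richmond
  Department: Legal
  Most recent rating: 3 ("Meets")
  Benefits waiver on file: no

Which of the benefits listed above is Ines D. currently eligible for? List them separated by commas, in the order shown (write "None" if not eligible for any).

Service from Feb 15, 2018 to Dec 3, 2020: 1022 days.
Paid Sabbatical — status full-time ✓; service 1022 days ≥ 9 months (≈270 days) ✓; rating 3 ≥ 3 ✓ → eligible.
Phone Allowance — status full-time ✗ (requires temporary) → not eligible.
Relocation Assistance — status full-time ✗ (requires seasonal) → not eligible.
Caregiver Leave — service 1022 days < 3 years (≈1095 days) ✗ → not eligible.
Bereavement Leave — status full-time ✓; no waiver, service 1022 days < 5 years (≈1825 days) ✗ → not eligible.
Pension Scheme — status full-time ✓ (not excluded); service 1022 days < 3 years (≈1095 days) ✗ → not eligible.
Supplemental Life Insurance — status full-time ✓ (not excluded); grade IC3 ≥ IC3 ✓; rating 3 < 4 ✗ → not eligible.

Paid Sabbatical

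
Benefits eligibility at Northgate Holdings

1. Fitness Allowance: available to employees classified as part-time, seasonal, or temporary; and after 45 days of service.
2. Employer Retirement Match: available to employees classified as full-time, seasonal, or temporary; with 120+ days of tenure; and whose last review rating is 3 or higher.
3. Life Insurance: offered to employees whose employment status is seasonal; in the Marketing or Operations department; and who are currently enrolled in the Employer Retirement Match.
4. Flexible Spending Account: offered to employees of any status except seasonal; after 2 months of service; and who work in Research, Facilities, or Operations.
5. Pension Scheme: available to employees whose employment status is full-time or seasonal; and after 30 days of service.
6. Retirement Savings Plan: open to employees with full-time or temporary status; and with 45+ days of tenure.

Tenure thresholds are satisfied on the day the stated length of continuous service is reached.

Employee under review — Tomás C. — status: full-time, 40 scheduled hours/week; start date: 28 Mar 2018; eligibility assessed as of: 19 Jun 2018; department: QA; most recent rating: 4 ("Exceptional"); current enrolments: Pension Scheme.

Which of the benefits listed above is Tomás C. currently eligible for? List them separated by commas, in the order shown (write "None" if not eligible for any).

Pension Scheme, Retirement Savings Plan

Service from 28 Mar 2018 to 19 Jun 2018: 83 days.
Fitness Allowance — status full-time ✗ (requires part-time, seasonal, or temporary) → not eligible.
Employer Retirement Match — status full-time ✓; service 83 days < 120 days ✗ → not eligible.
Life Insurance — status full-time ✗ (requires seasonal) → not eligible.
Flexible Spending Account — status full-time ✓ (not excluded); service 83 days ≥ 2 months (≈60 days) ✓; dept QA ✗ → not eligible.
Pension Scheme — status full-time ✓; service 83 days ≥ 30 days ✓ → eligible.
Retirement Savings Plan — status full-time ✓; service 83 days ≥ 45 days ✓ → eligible.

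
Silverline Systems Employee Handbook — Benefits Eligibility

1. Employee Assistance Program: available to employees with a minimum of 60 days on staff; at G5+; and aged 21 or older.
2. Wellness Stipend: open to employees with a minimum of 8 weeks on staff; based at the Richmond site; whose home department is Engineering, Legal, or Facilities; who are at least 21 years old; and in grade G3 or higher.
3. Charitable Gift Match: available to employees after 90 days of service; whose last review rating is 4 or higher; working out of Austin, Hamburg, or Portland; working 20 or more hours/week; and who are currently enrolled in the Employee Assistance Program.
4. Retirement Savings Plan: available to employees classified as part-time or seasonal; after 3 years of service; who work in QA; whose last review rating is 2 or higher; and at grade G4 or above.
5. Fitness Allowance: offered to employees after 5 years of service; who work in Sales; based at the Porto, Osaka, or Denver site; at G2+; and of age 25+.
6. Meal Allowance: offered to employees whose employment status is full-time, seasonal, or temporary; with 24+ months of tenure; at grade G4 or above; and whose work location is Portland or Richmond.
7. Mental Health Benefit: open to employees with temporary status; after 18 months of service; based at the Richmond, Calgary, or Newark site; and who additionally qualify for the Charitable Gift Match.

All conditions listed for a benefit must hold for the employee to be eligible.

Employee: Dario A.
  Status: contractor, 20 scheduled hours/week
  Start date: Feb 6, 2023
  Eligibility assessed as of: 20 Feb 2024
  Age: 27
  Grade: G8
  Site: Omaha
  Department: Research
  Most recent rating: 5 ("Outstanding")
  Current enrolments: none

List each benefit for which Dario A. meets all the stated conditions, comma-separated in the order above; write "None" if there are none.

Service from Feb 6, 2023 to 20 Feb 2024: 379 days.
Employee Assistance Program — service 379 days ≥ 60 days ✓; grade G8 ≥ G5 ✓; age 27 ≥ 21 ✓ → eligible.
Wellness Stipend — service 379 days ≥ 8 weeks (≈56 days) ✓; site Omaha ✗ (not Richmond) → not eligible.
Charitable Gift Match — service 379 days ≥ 90 days ✓; rating 5 ≥ 4 ✓; site Omaha ✗ (not Austin, Hamburg, or Portland) → not eligible.
Retirement Savings Plan — status contractor ✗ (requires part-time or seasonal) → not eligible.
Fitness Allowance — service 379 days < 5 years (≈1825 days) ✗ → not eligible.
Meal Allowance — status contractor ✗ (requires full-time, seasonal, or temporary) → not eligible.
Mental Health Benefit — status contractor ✗ (requires temporary) → not eligible.

Employee Assistance Program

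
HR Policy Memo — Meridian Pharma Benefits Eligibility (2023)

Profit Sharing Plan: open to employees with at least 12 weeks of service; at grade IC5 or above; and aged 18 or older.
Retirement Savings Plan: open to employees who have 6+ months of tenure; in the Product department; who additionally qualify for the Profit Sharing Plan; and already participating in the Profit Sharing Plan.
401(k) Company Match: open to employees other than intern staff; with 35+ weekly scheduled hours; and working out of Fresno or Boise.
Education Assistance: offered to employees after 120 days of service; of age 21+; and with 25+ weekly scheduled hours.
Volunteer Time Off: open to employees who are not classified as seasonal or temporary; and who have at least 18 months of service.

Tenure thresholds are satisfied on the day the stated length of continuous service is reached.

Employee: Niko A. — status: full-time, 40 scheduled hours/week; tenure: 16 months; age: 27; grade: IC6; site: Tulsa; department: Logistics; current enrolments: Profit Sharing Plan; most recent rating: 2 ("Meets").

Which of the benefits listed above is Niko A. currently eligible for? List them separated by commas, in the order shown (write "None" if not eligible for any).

Profit Sharing Plan — service 16 months ≥ 12 weeks (≈84 days) ✓; grade IC6 ≥ IC5 ✓; age 27 ≥ 18 ✓ → eligible.
Retirement Savings Plan — service 16 months ≥ 6 months ✓; dept Logistics ✗ → not eligible.
401(k) Company Match — status full-time ✓ (not excluded); 40 hrs/wk ≥ 35 ✓; site Tulsa ✗ (not Fresno or Boise) → not eligible.
Education Assistance — service 16 months ≥ 120 days ✓; age 27 ≥ 21 ✓; 40 hrs/wk ≥ 25 ✓ → eligible.
Volunteer Time Off — status full-time ✓ (not excluded); service 16 months < 18 months ✗ → not eligible.

Profit Sharing Plan, Education Assistance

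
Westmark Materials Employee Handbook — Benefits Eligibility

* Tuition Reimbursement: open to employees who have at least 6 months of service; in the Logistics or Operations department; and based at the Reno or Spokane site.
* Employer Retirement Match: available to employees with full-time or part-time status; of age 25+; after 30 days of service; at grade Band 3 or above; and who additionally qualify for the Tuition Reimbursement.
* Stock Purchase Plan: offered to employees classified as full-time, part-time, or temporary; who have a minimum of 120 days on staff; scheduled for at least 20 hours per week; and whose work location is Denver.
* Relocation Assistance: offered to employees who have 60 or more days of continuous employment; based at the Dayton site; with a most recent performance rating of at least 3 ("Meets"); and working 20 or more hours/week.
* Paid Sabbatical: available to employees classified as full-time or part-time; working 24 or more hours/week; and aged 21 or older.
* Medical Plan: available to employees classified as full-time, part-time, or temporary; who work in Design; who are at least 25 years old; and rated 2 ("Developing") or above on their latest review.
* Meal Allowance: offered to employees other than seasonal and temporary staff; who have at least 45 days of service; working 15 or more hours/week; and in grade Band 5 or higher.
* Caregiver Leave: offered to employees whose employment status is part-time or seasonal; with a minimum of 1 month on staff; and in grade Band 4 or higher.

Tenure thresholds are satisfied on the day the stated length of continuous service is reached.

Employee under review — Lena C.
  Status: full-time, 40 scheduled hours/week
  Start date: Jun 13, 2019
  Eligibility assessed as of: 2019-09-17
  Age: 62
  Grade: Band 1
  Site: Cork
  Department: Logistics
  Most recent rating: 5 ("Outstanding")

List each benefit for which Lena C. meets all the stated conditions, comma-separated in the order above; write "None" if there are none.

Paid Sabbatical

Service from Jun 13, 2019 to 2019-09-17: 96 days.
Tuition Reimbursement — service 96 days < 6 months (≈180 days) ✗ → not eligible.
Employer Retirement Match — status full-time ✓; age 62 ≥ 25 ✓; service 96 days ≥ 30 days ✓; grade Band 1 < Band 3 ✗ → not eligible.
Stock Purchase Plan — status full-time ✓; service 96 days < 120 days ✗ → not eligible.
Relocation Assistance — service 96 days ≥ 60 days ✓; site Cork ✗ (not Dayton) → not eligible.
Paid Sabbatical — status full-time ✓; 40 hrs/wk ≥ 24 ✓; age 62 ≥ 21 ✓ → eligible.
Medical Plan — status full-time ✓; dept Logistics ✗ → not eligible.
Meal Allowance — status full-time ✓ (not excluded); service 96 days ≥ 45 days ✓; 40 hrs/wk ≥ 15 ✓; grade Band 1 < Band 5 ✗ → not eligible.
Caregiver Leave — status full-time ✗ (requires part-time or seasonal) → not eligible.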